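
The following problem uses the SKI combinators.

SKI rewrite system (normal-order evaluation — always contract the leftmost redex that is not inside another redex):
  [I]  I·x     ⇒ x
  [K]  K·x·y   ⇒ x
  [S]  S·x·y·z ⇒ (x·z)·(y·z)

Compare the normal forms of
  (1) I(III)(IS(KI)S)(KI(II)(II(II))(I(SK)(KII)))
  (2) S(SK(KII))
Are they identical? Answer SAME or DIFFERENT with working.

Answer: SAME — A ⇓ S(SKI), B ⇓ S(SKI)

Derivation:
Term A:
  start: I(III)(IS(KI)S)(KI(II)(II(II))(I(SK)(KII)))
  step 1: III(IS(KI)S)(KI(II)(II(II))(I(SK)(KII)))
  step 2: II(IS(KI)S)(KI(II)(II(II))(I(SK)(KII)))
  step 3: I(IS(KI)S)(KI(II)(II(II))(I(SK)(KII)))
  step 4: IS(KI)S(KI(II)(II(II))(I(SK)(KII)))
  step 5: S(KI)S(KI(II)(II(II))(I(SK)(KII)))
  step 6: KI(KI(II)(II(II))(I(SK)(KII)))(S(KI(II)(II(II))(I(SK)(KII))))
  step 7: I(S(KI(II)(II(II))(I(SK)(KII))))
  step 8: S(KI(II)(II(II))(I(SK)(KII)))
  step 9: S(I(II(II))(I(SK)(KII)))
  step 10: S(II(II)(I(SK)(KII)))
  step 11: S(I(II)(I(SK)(KII)))
  step 12: S(II(I(SK)(KII)))
  step 13: S(I(I(SK)(KII)))
  step 14: S(I(SK)(KII))
  step 15: S(SK(KII))
  step 16: S(SKI)

Term B:
  start: S(SK(KII))
  step 1: S(SKI)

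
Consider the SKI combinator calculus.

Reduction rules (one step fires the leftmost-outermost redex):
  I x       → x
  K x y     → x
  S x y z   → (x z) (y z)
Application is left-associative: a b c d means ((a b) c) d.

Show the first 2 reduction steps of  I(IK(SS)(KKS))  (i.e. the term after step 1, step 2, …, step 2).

Answer: after 2 steps: K(SS)(KKS)

Derivation:
  start: I(IK(SS)(KKS))
  step 1: IK(SS)(KKS)
  step 2: K(SS)(KKS)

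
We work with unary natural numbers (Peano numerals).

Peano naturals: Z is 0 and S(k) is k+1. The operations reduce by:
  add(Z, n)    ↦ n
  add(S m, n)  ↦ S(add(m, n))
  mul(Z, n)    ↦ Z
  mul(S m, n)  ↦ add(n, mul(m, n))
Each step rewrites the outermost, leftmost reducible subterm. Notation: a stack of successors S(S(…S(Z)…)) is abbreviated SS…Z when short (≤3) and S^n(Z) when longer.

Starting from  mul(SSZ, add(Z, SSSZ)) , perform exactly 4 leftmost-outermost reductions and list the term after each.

Answer: after 4 steps: S(S(add(SZ, mul(SZ, add(Z, SSSZ)))))

Working:
  start: mul(SSZ, add(Z, SSSZ))
  [1] add(add(Z, SSSZ), mul(SZ, add(Z, SSSZ)))
  [2] add(SSSZ, mul(SZ, add(Z, SSSZ)))
  [3] S(add(SSZ, mul(SZ, add(Z, SSSZ))))
  [4] S(S(add(SZ, mul(SZ, add(Z, SSSZ)))))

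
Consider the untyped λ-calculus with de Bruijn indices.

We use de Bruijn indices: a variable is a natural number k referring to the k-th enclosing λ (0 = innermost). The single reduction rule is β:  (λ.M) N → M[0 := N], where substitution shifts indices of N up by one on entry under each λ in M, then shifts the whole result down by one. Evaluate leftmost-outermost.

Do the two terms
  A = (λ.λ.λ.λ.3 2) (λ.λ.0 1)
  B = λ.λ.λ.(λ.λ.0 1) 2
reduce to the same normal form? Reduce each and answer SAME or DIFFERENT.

Term A:
  start: (λ.λ.λ.λ.3 2) (λ.λ.0 1)
  step 1: λ.λ.λ.(λ.λ.0 1) 2
  step 2: λ.λ.λ.λ.0 3

Term B:
  start: λ.λ.λ.(λ.λ.0 1) 2
  step 1: λ.λ.λ.λ.0 3

Answer: SAME — A ⇓ λ.λ.λ.λ.0 3, B ⇓ λ.λ.λ.λ.0 3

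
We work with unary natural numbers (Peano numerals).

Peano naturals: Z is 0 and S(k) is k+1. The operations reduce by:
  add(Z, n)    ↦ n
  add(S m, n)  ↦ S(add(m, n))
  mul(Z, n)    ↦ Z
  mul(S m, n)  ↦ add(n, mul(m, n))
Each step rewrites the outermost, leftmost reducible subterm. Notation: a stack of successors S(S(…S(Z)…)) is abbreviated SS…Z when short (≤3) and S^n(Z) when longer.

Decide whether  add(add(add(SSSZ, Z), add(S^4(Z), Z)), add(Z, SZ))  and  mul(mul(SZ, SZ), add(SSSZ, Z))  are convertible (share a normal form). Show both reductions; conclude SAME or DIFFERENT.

Answer: DIFFERENT — A ⇓ S^8(Z), B ⇓ SSSZ

Derivation:
Term A:
  start: add(add(add(SSSZ, Z), add(S^4(Z), Z)), add(Z, SZ))
  [1] add(add(S(add(SSZ, Z)), add(S^4(Z), Z)), add(Z, SZ))
  [2] add(S(add(add(SSZ, Z), add(S^4(Z), Z))), add(Z, SZ))
  [3] S(add(add(add(SSZ, Z), add(S^4(Z), Z)), add(Z, SZ)))
  [4] S(add(add(S(add(SZ, Z)), add(S^4(Z), Z)), add(Z, SZ)))
  [5] S(add(S(add(add(SZ, Z), add(S^4(Z), Z))), add(Z, SZ)))
  [6] S(S(add(add(add(SZ, Z), add(S^4(Z), Z)), add(Z, SZ))))
  [7] S(S(add(add(S(add(Z, Z)), add(S^4(Z), Z)), add(Z, SZ))))
  [8] S(S(add(S(add(add(Z, Z), add(S^4(Z), Z))), add(Z, SZ))))
  [9] S(S(S(add(add(add(Z, Z), add(S^4(Z), Z)), add(Z, SZ)))))
  [10] S(S(S(add(add(Z, add(S^4(Z), Z)), add(Z, SZ)))))
  [11] S(S(S(add(add(S^4(Z), Z), add(Z, SZ)))))
  [12] S(S(S(add(S(add(SSSZ, Z)), add(Z, SZ)))))
  [13] S(S(S(S(add(add(SSSZ, Z), add(Z, SZ))))))
  [14] S(S(S(S(add(S(add(SSZ, Z)), add(Z, SZ))))))
  [15] S(S(S(S(S(add(add(SSZ, Z), add(Z, SZ)))))))
  [16] S(S(S(S(S(add(S(add(SZ, Z)), add(Z, SZ)))))))
  [17] S(S(S(S(S(S(add(add(SZ, Z), add(Z, SZ))))))))
  [18] S(S(S(S(S(S(add(S(add(Z, Z)), add(Z, SZ))))))))
  [19] S(S(S(S(S(S(S(add(add(Z, Z), add(Z, SZ)))))))))
  [20] S(S(S(S(S(S(S(add(Z, add(Z, SZ)))))))))
  [21] S(S(S(S(S(S(S(add(Z, SZ))))))))
  [22] S^8(Z)

Term B:
  start: mul(mul(SZ, SZ), add(SSSZ, Z))
  [1] mul(add(SZ, mul(Z, SZ)), add(SSSZ, Z))
  [2] mul(S(add(Z, mul(Z, SZ))), add(SSSZ, Z))
  [3] add(add(SSSZ, Z), mul(add(Z, mul(Z, SZ)), add(SSSZ, Z)))
  [4] add(S(add(SSZ, Z)), mul(add(Z, mul(Z, SZ)), add(SSSZ, Z)))
  [5] S(add(add(SSZ, Z), mul(add(Z, mul(Z, SZ)), add(SSSZ, Z))))
  [6] S(add(S(add(SZ, Z)), mul(add(Z, mul(Z, SZ)), add(SSSZ, Z))))
  [7] S(S(add(add(SZ, Z), mul(add(Z, mul(Z, SZ)), add(SSSZ, Z)))))
  [8] S(S(add(S(add(Z, Z)), mul(add(Z, mul(Z, SZ)), add(SSSZ, Z)))))
  [9] S(S(S(add(add(Z, Z), mul(add(Z, mul(Z, SZ)), add(SSSZ, Z))))))
  [10] S(S(S(add(Z, mul(add(Z, mul(Z, SZ)), add(SSSZ, Z))))))
  [11] S(S(S(mul(add(Z, mul(Z, SZ)), add(SSSZ, Z)))))
  [12] S(S(S(mul(mul(Z, SZ), add(SSSZ, Z)))))
  [13] S(S(S(mul(Z, add(SSSZ, Z)))))
  [14] SSSZ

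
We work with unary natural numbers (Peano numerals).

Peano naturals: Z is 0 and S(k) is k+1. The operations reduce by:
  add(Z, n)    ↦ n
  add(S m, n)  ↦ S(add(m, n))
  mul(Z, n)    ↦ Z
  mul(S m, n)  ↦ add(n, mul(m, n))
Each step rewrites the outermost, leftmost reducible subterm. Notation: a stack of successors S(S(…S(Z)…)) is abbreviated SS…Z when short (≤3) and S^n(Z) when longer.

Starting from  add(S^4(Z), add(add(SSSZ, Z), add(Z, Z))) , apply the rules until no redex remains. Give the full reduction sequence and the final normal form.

  start: add(S^4(Z), add(add(SSSZ, Z), add(Z, Z)))
  →1  S(add(SSSZ, add(add(SSSZ, Z), add(Z, Z))))
  →2  S(S(add(SSZ, add(add(SSSZ, Z), add(Z, Z)))))
  →3  S(S(S(add(SZ, add(add(SSSZ, Z), add(Z, Z))))))
  →4  S(S(S(S(add(Z, add(add(SSSZ, Z), add(Z, Z)))))))
  →5  S(S(S(S(add(add(SSSZ, Z), add(Z, Z))))))
  →6  S(S(S(S(add(S(add(SSZ, Z)), add(Z, Z))))))
  →7  S(S(S(S(S(add(add(SSZ, Z), add(Z, Z)))))))
  →8  S(S(S(S(S(add(S(add(SZ, Z)), add(Z, Z)))))))
  →9  S(S(S(S(S(S(add(add(SZ, Z), add(Z, Z))))))))
  →10  S(S(S(S(S(S(add(S(add(Z, Z)), add(Z, Z))))))))
  →11  S(S(S(S(S(S(S(add(add(Z, Z), add(Z, Z)))))))))
  →12  S(S(S(S(S(S(S(add(Z, add(Z, Z)))))))))
  →13  S(S(S(S(S(S(S(add(Z, Z))))))))
  →14  S^7(Z)

Answer: normal form = S^7(Z)  (in 14 steps)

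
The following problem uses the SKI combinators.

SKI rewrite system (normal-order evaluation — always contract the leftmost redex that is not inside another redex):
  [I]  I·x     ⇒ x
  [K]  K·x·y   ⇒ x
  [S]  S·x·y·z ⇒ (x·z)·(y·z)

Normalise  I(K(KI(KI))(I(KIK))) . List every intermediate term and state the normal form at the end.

Answer: normal form = I  (in 3 steps)

Reduction:
  start: I(K(KI(KI))(I(KIK)))
  step 1: K(KI(KI))(I(KIK))
  step 2: KI(KI)
  step 3: I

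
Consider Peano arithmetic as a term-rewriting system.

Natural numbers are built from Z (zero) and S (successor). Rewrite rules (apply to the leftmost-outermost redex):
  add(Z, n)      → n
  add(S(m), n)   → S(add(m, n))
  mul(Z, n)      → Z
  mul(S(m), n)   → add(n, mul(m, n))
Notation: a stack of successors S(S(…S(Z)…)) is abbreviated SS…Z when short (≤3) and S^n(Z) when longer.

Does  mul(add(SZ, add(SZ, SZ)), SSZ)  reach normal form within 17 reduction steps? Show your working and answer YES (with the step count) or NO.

  start: mul(add(SZ, add(SZ, SZ)), SSZ)
  →1  mul(S(add(Z, add(SZ, SZ))), SSZ)
  →2  add(SSZ, mul(add(Z, add(SZ, SZ)), SSZ))
  →3  S(add(SZ, mul(add(Z, add(SZ, SZ)), SSZ)))
  →4  S(S(add(Z, mul(add(Z, add(SZ, SZ)), SSZ))))
  →5  S(S(mul(add(Z, add(SZ, SZ)), SSZ)))
  →6  S(S(mul(add(SZ, SZ), SSZ)))
  →7  S(S(mul(S(add(Z, SZ)), SSZ)))
  →8  S(S(add(SSZ, mul(add(Z, SZ), SSZ))))
  →9  S(S(S(add(SZ, mul(add(Z, SZ), SSZ)))))
  →10  S(S(S(S(add(Z, mul(add(Z, SZ), SSZ))))))
  →11  S(S(S(S(mul(add(Z, SZ), SSZ)))))
  →12  S(S(S(S(mul(SZ, SSZ)))))
  →13  S(S(S(S(add(SSZ, mul(Z, SSZ))))))
  →14  S(S(S(S(S(add(SZ, mul(Z, SSZ)))))))
  →15  S(S(S(S(S(S(add(Z, mul(Z, SSZ))))))))
  →16  S(S(S(S(S(S(mul(Z, SSZ)))))))
  →17  S^6(Z)

Answer: YES — reaches normal form S^6(Z) in 17 ≤ 17 steps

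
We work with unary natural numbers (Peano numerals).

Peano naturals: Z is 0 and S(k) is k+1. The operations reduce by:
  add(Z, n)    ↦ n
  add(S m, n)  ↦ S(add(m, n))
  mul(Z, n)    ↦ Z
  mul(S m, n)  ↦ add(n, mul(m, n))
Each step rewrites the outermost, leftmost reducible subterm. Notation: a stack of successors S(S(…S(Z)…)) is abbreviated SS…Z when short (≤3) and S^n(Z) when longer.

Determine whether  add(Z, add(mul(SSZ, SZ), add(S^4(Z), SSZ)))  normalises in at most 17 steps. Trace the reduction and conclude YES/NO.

  start: add(Z, add(mul(SSZ, SZ), add(S^4(Z), SSZ)))
  →1  add(mul(SSZ, SZ), add(S^4(Z), SSZ))
  →2  add(add(SZ, mul(SZ, SZ)), add(S^4(Z), SSZ))
  →3  add(S(add(Z, mul(SZ, SZ))), add(S^4(Z), SSZ))
  →4  S(add(add(Z, mul(SZ, SZ)), add(S^4(Z), SSZ)))
  →5  S(add(mul(SZ, SZ), add(S^4(Z), SSZ)))
  →6  S(add(add(SZ, mul(Z, SZ)), add(S^4(Z), SSZ)))
  →7  S(add(S(add(Z, mul(Z, SZ))), add(S^4(Z), SSZ)))
  →8  S(S(add(add(Z, mul(Z, SZ)), add(S^4(Z), SSZ))))
  →9  S(S(add(mul(Z, SZ), add(S^4(Z), SSZ))))
  →10  S(S(add(Z, add(S^4(Z), SSZ))))
  →11  S(S(add(S^4(Z), SSZ)))
  →12  S(S(S(add(SSSZ, SSZ))))
  →13  S(S(S(S(add(SSZ, SSZ)))))
  →14  S(S(S(S(S(add(SZ, SSZ))))))
  →15  S(S(S(S(S(S(add(Z, SSZ)))))))
  →16  S^8(Z)

Answer: YES — reaches normal form S^8(Z) in 16 ≤ 17 steps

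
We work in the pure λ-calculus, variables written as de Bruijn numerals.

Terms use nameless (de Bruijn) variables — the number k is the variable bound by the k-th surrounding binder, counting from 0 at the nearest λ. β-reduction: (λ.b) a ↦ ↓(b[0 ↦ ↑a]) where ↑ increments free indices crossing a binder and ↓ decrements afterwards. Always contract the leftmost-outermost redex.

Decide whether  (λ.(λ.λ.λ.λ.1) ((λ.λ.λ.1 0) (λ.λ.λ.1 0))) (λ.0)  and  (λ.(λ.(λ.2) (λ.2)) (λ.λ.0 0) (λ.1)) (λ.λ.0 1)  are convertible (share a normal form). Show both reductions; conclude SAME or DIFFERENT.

Answer: DIFFERENT — A ⇓ λ.λ.λ.1, B ⇓ λ.0 (λ.λ.λ.0 1)

Derivation:
Term A:
  start: (λ.(λ.λ.λ.λ.1) ((λ.λ.λ.1 0) (λ.λ.λ.1 0))) (λ.0)
  step 1: (λ.λ.λ.λ.1) ((λ.λ.λ.1 0) (λ.λ.λ.1 0))
  step 2: λ.λ.λ.1

Term B:
  start: (λ.(λ.(λ.2) (λ.2)) (λ.λ.0 0) (λ.1)) (λ.λ.0 1)
  step 1: (λ.(λ.λ.λ.0 1) (λ.λ.λ.0 1)) (λ.λ.0 0) (λ.λ.λ.0 1)
  step 2: (λ.λ.λ.0 1) (λ.λ.λ.0 1) (λ.λ.λ.0 1)
  step 3: (λ.λ.0 1) (λ.λ.λ.0 1)
  step 4: λ.0 (λ.λ.λ.0 1)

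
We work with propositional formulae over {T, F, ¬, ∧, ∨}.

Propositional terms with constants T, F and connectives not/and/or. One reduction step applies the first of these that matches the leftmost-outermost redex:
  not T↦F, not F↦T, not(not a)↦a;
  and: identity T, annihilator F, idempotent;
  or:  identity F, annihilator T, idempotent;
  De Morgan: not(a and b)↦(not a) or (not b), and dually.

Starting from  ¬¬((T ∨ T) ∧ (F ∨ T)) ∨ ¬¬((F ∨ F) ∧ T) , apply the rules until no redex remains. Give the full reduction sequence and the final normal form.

  start: ¬¬((T ∨ T) ∧ (F ∨ T)) ∨ ¬¬((F ∨ F) ∧ T)
  step 1: ((T ∨ T) ∧ (F ∨ T)) ∨ ¬¬((F ∨ F) ∧ T)
  step 2: (T ∧ (F ∨ T)) ∨ ¬¬((F ∨ F) ∧ T)
  step 3: (F ∨ T) ∨ ¬¬((F ∨ F) ∧ T)
  step 4: T ∨ ¬¬((F ∨ F) ∧ T)
  step 5: T

Answer: normal form = T  (in 5 steps)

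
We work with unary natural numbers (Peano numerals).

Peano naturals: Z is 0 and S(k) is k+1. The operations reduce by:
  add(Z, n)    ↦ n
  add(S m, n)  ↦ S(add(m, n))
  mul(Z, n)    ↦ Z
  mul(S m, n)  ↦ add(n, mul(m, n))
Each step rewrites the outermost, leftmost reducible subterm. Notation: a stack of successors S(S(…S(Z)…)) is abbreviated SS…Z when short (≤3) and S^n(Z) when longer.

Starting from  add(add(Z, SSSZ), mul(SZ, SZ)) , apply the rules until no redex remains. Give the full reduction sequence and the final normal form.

  start: add(add(Z, SSSZ), mul(SZ, SZ))
  step 1: add(SSSZ, mul(SZ, SZ))
  step 2: S(add(SSZ, mul(SZ, SZ)))
  step 3: S(S(add(SZ, mul(SZ, SZ))))
  step 4: S(S(S(add(Z, mul(SZ, SZ)))))
  step 5: S(S(S(mul(SZ, SZ))))
  step 6: S(S(S(add(SZ, mul(Z, SZ)))))
  step 7: S(S(S(S(add(Z, mul(Z, SZ))))))
  step 8: S(S(S(S(mul(Z, SZ)))))
  step 9: S^4(Z)

Answer: normal form = S^4(Z)  (in 9 steps)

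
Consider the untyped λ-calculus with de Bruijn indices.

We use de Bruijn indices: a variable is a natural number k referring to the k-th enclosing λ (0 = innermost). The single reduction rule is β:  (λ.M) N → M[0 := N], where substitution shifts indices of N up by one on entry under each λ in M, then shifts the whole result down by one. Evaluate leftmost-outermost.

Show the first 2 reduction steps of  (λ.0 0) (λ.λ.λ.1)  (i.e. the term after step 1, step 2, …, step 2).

Answer: after 2 steps: λ.λ.1

Reduction:
  start: (λ.0 0) (λ.λ.λ.1)
  [1] (λ.λ.λ.1) (λ.λ.λ.1)
  [2] λ.λ.1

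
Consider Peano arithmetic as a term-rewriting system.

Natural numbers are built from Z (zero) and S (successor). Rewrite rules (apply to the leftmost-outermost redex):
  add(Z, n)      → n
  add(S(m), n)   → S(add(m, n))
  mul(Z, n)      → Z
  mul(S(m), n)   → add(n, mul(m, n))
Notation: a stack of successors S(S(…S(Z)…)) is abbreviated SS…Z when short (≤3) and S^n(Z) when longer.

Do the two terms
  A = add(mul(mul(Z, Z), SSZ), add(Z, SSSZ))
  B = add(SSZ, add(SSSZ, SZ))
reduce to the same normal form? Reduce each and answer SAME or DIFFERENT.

Term A:
  start: add(mul(mul(Z, Z), SSZ), add(Z, SSSZ))
  →1  add(mul(Z, SSZ), add(Z, SSSZ))
  →2  add(Z, add(Z, SSSZ))
  →3  add(Z, SSSZ)
  →4  SSSZ

Term B:
  start: add(SSZ, add(SSSZ, SZ))
  →1  S(add(SZ, add(SSSZ, SZ)))
  →2  S(S(add(Z, add(SSSZ, SZ))))
  →3  S(S(add(SSSZ, SZ)))
  →4  S(S(S(add(SSZ, SZ))))
  →5  S(S(S(S(add(SZ, SZ)))))
  →6  S(S(S(S(S(add(Z, SZ))))))
  →7  S^6(Z)

Answer: DIFFERENT — A ⇓ SSSZ, B ⇓ S^6(Z)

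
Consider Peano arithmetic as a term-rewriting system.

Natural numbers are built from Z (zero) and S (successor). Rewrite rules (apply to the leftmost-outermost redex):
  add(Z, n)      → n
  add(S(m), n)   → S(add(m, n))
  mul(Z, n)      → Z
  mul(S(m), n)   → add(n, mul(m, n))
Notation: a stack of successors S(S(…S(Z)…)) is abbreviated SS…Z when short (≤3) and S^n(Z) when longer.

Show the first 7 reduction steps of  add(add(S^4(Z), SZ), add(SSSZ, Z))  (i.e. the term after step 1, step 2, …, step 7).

Answer: after 7 steps: S(S(S(add(S(add(Z, SZ)), add(SSSZ, Z)))))

Working:
  start: add(add(S^4(Z), SZ), add(SSSZ, Z))
  [1] add(S(add(SSSZ, SZ)), add(SSSZ, Z))
  [2] S(add(add(SSSZ, SZ), add(SSSZ, Z)))
  [3] S(add(S(add(SSZ, SZ)), add(SSSZ, Z)))
  [4] S(S(add(add(SSZ, SZ), add(SSSZ, Z))))
  [5] S(S(add(S(add(SZ, SZ)), add(SSSZ, Z))))
  [6] S(S(S(add(add(SZ, SZ), add(SSSZ, Z)))))
  [7] S(S(S(add(S(add(Z, SZ)), add(SSSZ, Z)))))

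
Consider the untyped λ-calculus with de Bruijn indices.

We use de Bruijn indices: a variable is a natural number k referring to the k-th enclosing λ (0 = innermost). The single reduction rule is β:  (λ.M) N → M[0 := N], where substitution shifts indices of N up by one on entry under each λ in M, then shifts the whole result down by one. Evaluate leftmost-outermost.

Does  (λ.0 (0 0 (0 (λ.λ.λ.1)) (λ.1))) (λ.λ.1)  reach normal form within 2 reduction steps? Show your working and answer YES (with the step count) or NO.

Answer: NO — after 2 steps the term is λ.(λ.λ.1) (λ.λ.1) ((λ.λ.1) (λ.λ.λ.1)) (λ.λ.λ.1), not yet normal

Working:
  start: (λ.0 (0 0 (0 (λ.λ.λ.1)) (λ.1))) (λ.λ.1)
  step 1: (λ.λ.1) ((λ.λ.1) (λ.λ.1) ((λ.λ.1) (λ.λ.λ.1)) (λ.λ.λ.1))
  step 2: λ.(λ.λ.1) (λ.λ.1) ((λ.λ.1) (λ.λ.λ.1)) (λ.λ.λ.1)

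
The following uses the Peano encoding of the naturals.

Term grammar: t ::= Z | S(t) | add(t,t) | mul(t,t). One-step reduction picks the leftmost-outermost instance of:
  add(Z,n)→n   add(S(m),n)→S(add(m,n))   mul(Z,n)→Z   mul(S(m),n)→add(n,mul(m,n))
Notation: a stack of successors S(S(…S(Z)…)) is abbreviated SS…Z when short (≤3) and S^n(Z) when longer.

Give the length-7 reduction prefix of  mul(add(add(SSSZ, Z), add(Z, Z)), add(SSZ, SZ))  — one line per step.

  start: mul(add(add(SSSZ, Z), add(Z, Z)), add(SSZ, SZ))
  →1  mul(add(S(add(SSZ, Z)), add(Z, Z)), add(SSZ, SZ))
  →2  mul(S(add(add(SSZ, Z), add(Z, Z))), add(SSZ, SZ))
  →3  add(add(SSZ, SZ), mul(add(add(SSZ, Z), add(Z, Z)), add(SSZ, SZ)))
  →4  add(S(add(SZ, SZ)), mul(add(add(SSZ, Z), add(Z, Z)), add(SSZ, SZ)))
  →5  S(add(add(SZ, SZ), mul(add(add(SSZ, Z), add(Z, Z)), add(SSZ, SZ))))
  →6  S(add(S(add(Z, SZ)), mul(add(add(SSZ, Z), add(Z, Z)), add(SSZ, SZ))))
  →7  S(S(add(add(Z, SZ), mul(add(add(SSZ, Z), add(Z, Z)), add(SSZ, SZ)))))

Answer: after 7 steps: S(S(add(add(Z, SZ), mul(add(add(SSZ, Z), add(Z, Z)), add(SSZ, SZ)))))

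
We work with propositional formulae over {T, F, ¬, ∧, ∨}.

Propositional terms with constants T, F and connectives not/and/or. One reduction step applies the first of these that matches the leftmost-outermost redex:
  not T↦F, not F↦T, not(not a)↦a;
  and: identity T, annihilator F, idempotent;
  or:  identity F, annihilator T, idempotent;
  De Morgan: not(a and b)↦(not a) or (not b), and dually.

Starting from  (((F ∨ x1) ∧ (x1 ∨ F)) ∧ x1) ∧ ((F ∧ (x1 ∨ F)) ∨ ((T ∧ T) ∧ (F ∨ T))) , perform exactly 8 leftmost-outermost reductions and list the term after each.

  start: (((F ∨ x1) ∧ (x1 ∨ F)) ∧ x1) ∧ ((F ∧ (x1 ∨ F)) ∨ ((T ∧ T) ∧ (F ∨ T)))
  [1] ((x1 ∧ (x1 ∨ F)) ∧ x1) ∧ ((F ∧ (x1 ∨ F)) ∨ ((T ∧ T) ∧ (F ∨ T)))
  [2] ((x1 ∧ x1) ∧ x1) ∧ ((F ∧ (x1 ∨ F)) ∨ ((T ∧ T) ∧ (F ∨ T)))
  [3] (x1 ∧ x1) ∧ ((F ∧ (x1 ∨ F)) ∨ ((T ∧ T) ∧ (F ∨ T)))
  [4] x1 ∧ ((F ∧ (x1 ∨ F)) ∨ ((T ∧ T) ∧ (F ∨ T)))
  [5] x1 ∧ (F ∨ ((T ∧ T) ∧ (F ∨ T)))
  [6] x1 ∧ ((T ∧ T) ∧ (F ∨ T))
  [7] x1 ∧ (T ∧ (F ∨ T))
  [8] x1 ∧ (F ∨ T)

Answer: after 8 steps: x1 ∧ (F ∨ T)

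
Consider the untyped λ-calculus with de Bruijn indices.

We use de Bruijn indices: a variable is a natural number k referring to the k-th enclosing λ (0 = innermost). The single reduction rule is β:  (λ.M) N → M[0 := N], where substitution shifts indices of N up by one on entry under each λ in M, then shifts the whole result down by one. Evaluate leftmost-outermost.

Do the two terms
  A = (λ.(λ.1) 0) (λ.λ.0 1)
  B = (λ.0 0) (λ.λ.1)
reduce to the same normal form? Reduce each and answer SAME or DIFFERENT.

Answer: DIFFERENT — A ⇓ λ.λ.0 1, B ⇓ λ.λ.λ.1

Derivation:
Term A:
  start: (λ.(λ.1) 0) (λ.λ.0 1)
  →1  (λ.λ.λ.0 1) (λ.λ.0 1)
  →2  λ.λ.0 1

Term B:
  start: (λ.0 0) (λ.λ.1)
  →1  (λ.λ.1) (λ.λ.1)
  →2  λ.λ.λ.1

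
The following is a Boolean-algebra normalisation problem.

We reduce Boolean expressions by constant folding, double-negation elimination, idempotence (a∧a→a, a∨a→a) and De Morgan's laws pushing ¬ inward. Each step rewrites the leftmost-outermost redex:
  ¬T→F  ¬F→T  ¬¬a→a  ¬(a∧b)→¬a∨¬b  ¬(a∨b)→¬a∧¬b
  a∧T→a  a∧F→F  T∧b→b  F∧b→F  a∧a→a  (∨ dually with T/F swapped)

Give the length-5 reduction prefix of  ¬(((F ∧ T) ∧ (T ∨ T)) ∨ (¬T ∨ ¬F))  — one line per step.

Answer: after 5 steps: (T ∨ ¬(T ∨ T)) ∧ ¬(¬T ∨ ¬F)

Reduction:
  start: ¬(((F ∧ T) ∧ (T ∨ T)) ∨ (¬T ∨ ¬F))
  step 1: ¬((F ∧ T) ∧ (T ∨ T)) ∧ ¬(¬T ∨ ¬F)
  step 2: (¬(F ∧ T) ∨ ¬(T ∨ T)) ∧ ¬(¬T ∨ ¬F)
  step 3: ((¬F ∨ ¬T) ∨ ¬(T ∨ T)) ∧ ¬(¬T ∨ ¬F)
  step 4: ((T ∨ ¬T) ∨ ¬(T ∨ T)) ∧ ¬(¬T ∨ ¬F)
  step 5: (T ∨ ¬(T ∨ T)) ∧ ¬(¬T ∨ ¬F)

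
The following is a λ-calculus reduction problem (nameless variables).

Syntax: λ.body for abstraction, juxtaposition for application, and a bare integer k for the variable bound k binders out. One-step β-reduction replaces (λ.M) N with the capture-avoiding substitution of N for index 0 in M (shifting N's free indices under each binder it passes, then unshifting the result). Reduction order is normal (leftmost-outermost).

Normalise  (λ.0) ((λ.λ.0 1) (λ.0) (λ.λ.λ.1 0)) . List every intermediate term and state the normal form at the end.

  start: (λ.0) ((λ.λ.0 1) (λ.0) (λ.λ.λ.1 0))
  [1] (λ.λ.0 1) (λ.0) (λ.λ.λ.1 0)
  [2] (λ.0 (λ.0)) (λ.λ.λ.1 0)
  [3] (λ.λ.λ.1 0) (λ.0)
  [4] λ.λ.1 0

Answer: normal form = λ.λ.1 0  (in 4 steps)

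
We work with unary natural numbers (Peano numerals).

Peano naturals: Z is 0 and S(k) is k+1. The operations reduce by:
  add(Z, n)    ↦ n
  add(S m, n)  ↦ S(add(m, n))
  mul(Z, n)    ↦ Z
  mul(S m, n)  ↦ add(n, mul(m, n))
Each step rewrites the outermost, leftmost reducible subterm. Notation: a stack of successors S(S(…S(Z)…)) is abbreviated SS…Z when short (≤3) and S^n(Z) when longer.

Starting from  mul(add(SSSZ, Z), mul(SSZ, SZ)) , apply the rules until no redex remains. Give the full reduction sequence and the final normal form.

Answer: normal form = S^6(Z)  (in 38 steps)

Working:
  start: mul(add(SSSZ, Z), mul(SSZ, SZ))
  →1  mul(S(add(SSZ, Z)), mul(SSZ, SZ))
  →2  add(mul(SSZ, SZ), mul(add(SSZ, Z), mul(SSZ, SZ)))
  →3  add(add(SZ, mul(SZ, SZ)), mul(add(SSZ, Z), mul(SSZ, SZ)))
  →4  add(S(add(Z, mul(SZ, SZ))), mul(add(SSZ, Z), mul(SSZ, SZ)))
  →5  S(add(add(Z, mul(SZ, SZ)), mul(add(SSZ, Z), mul(SSZ, SZ))))
  →6  S(add(mul(SZ, SZ), mul(add(SSZ, Z), mul(SSZ, SZ))))
  →7  S(add(add(SZ, mul(Z, SZ)), mul(add(SSZ, Z), mul(SSZ, SZ))))
  →8  S(add(S(add(Z, mul(Z, SZ))), mul(add(SSZ, Z), mul(SSZ, SZ))))
  →9  S(S(add(add(Z, mul(Z, SZ)), mul(add(SSZ, Z), mul(SSZ, SZ)))))
  →10  S(S(add(mul(Z, SZ), mul(add(SSZ, Z), mul(SSZ, SZ)))))
  →11  S(S(add(Z, mul(add(SSZ, Z), mul(SSZ, SZ)))))
  →12  S(S(mul(add(SSZ, Z), mul(SSZ, SZ))))
  →13  S(S(mul(S(add(SZ, Z)), mul(SSZ, SZ))))
  →14  S(S(add(mul(SSZ, SZ), mul(add(SZ, Z), mul(SSZ, SZ)))))
  →15  S(S(add(add(SZ, mul(SZ, SZ)), mul(add(SZ, Z), mul(SSZ, SZ)))))
  →16  S(S(add(S(add(Z, mul(SZ, SZ))), mul(add(SZ, Z), mul(SSZ, SZ)))))
  →17  S(S(S(add(add(Z, mul(SZ, SZ)), mul(add(SZ, Z), mul(SSZ, SZ))))))
  →18  S(S(S(add(mul(SZ, SZ), mul(add(SZ, Z), mul(SSZ, SZ))))))
  →19  S(S(S(add(add(SZ, mul(Z, SZ)), mul(add(SZ, Z), mul(SSZ, SZ))))))
  →20  S(S(S(add(S(add(Z, mul(Z, SZ))), mul(add(SZ, Z), mul(SSZ, SZ))))))
  →21  S(S(S(S(add(add(Z, mul(Z, SZ)), mul(add(SZ, Z), mul(SSZ, SZ)))))))
  →22  S(S(S(S(add(mul(Z, SZ), mul(add(SZ, Z), mul(SSZ, SZ)))))))
  →23  S(S(S(S(add(Z, mul(add(SZ, Z), mul(SSZ, SZ)))))))
  →24  S(S(S(S(mul(add(SZ, Z), mul(SSZ, SZ))))))
  →25  S(S(S(S(mul(S(add(Z, Z)), mul(SSZ, SZ))))))
  →26  S(S(S(S(add(mul(SSZ, SZ), mul(add(Z, Z), mul(SSZ, SZ)))))))
  →27  S(S(S(S(add(add(SZ, mul(SZ, SZ)), mul(add(Z, Z), mul(SSZ, SZ)))))))
  →28  S(S(S(S(add(S(add(Z, mul(SZ, SZ))), mul(add(Z, Z), mul(SSZ, SZ)))))))
  →29  S(S(S(S(S(add(add(Z, mul(SZ, SZ)), mul(add(Z, Z), mul(SSZ, SZ))))))))
  →30  S(S(S(S(S(add(mul(SZ, SZ), mul(add(Z, Z), mul(SSZ, SZ))))))))
  →31  S(S(S(S(S(add(add(SZ, mul(Z, SZ)), mul(add(Z, Z), mul(SSZ, SZ))))))))
  →32  S(S(S(S(S(add(S(add(Z, mul(Z, SZ))), mul(add(Z, Z), mul(SSZ, SZ))))))))
  →33  S(S(S(S(S(S(add(add(Z, mul(Z, SZ)), mul(add(Z, Z), mul(SSZ, SZ)))))))))
  →34  S(S(S(S(S(S(add(mul(Z, SZ), mul(add(Z, Z), mul(SSZ, SZ)))))))))
  →35  S(S(S(S(S(S(add(Z, mul(add(Z, Z), mul(SSZ, SZ)))))))))
  →36  S(S(S(S(S(S(mul(add(Z, Z), mul(SSZ, SZ))))))))
  →37  S(S(S(S(S(S(mul(Z, mul(SSZ, SZ))))))))
  →38  S^6(Z)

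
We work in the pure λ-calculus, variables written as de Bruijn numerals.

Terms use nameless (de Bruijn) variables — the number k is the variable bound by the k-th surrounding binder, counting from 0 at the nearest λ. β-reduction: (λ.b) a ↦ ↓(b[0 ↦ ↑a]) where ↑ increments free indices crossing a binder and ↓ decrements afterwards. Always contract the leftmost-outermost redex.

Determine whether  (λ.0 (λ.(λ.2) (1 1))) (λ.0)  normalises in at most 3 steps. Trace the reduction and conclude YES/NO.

  start: (λ.0 (λ.(λ.2) (1 1))) (λ.0)
  [1] (λ.0) (λ.(λ.λ.0) ((λ.0) (λ.0)))
  [2] λ.(λ.λ.0) ((λ.0) (λ.0))
  [3] λ.λ.0

Answer: YES — reaches normal form λ.λ.0 in 3 ≤ 3 steps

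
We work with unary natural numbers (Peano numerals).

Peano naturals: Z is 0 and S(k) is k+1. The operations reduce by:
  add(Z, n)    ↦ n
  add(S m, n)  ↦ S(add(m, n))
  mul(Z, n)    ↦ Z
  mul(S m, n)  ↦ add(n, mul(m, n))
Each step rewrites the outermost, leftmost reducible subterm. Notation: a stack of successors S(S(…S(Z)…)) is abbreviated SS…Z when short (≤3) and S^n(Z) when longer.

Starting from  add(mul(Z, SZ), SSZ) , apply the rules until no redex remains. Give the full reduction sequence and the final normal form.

Answer: normal form = SSZ  (in 2 steps)

Derivation:
  start: add(mul(Z, SZ), SSZ)
  [1] add(Z, SSZ)
  [2] SSZ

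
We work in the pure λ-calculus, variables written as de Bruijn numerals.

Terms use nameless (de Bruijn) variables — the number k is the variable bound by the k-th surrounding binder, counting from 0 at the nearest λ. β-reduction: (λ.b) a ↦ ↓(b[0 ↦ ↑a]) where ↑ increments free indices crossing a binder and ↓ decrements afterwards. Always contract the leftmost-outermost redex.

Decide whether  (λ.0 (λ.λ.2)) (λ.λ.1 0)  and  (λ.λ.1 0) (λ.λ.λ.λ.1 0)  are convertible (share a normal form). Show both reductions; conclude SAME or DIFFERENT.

Answer: SAME — A ⇓ λ.λ.λ.λ.1 0, B ⇓ λ.λ.λ.λ.1 0

Reduction:
Term A:
  start: (λ.0 (λ.λ.2)) (λ.λ.1 0)
  step 1: (λ.λ.1 0) (λ.λ.λ.λ.1 0)
  step 2: λ.(λ.λ.λ.λ.1 0) 0
  step 3: λ.λ.λ.λ.1 0

Term B:
  start: (λ.λ.1 0) (λ.λ.λ.λ.1 0)
  step 1: λ.(λ.λ.λ.λ.1 0) 0
  step 2: λ.λ.λ.λ.1 0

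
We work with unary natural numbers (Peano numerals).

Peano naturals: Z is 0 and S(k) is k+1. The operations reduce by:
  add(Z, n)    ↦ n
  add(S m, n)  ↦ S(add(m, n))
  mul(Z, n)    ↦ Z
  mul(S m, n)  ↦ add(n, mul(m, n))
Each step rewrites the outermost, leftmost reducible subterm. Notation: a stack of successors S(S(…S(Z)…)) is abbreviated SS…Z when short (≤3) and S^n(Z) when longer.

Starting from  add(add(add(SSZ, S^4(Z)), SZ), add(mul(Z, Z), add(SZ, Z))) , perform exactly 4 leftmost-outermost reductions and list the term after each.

  start: add(add(add(SSZ, S^4(Z)), SZ), add(mul(Z, Z), add(SZ, Z)))
  [1] add(add(S(add(SZ, S^4(Z))), SZ), add(mul(Z, Z), add(SZ, Z)))
  [2] add(S(add(add(SZ, S^4(Z)), SZ)), add(mul(Z, Z), add(SZ, Z)))
  [3] S(add(add(add(SZ, S^4(Z)), SZ), add(mul(Z, Z), add(SZ, Z))))
  [4] S(add(add(S(add(Z, S^4(Z))), SZ), add(mul(Z, Z), add(SZ, Z))))

Answer: after 4 steps: S(add(add(S(add(Z, S^4(Z))), SZ), add(mul(Z, Z), add(SZ, Z))))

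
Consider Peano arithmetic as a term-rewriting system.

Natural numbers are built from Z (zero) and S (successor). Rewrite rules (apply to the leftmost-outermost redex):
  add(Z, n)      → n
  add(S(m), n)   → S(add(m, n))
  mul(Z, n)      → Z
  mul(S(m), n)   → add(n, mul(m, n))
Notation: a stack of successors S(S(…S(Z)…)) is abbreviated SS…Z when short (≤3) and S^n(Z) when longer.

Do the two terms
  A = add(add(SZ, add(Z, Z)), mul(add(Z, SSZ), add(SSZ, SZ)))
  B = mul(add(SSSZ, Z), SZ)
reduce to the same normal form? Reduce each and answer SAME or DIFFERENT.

Term A:
  start: add(add(SZ, add(Z, Z)), mul(add(Z, SSZ), add(SSZ, SZ)))
  [1] add(S(add(Z, add(Z, Z))), mul(add(Z, SSZ), add(SSZ, SZ)))
  [2] S(add(add(Z, add(Z, Z)), mul(add(Z, SSZ), add(SSZ, SZ))))
  [3] S(add(add(Z, Z), mul(add(Z, SSZ), add(SSZ, SZ))))
  [4] S(add(Z, mul(add(Z, SSZ), add(SSZ, SZ))))
  [5] S(mul(add(Z, SSZ), add(SSZ, SZ)))
  [6] S(mul(SSZ, add(SSZ, SZ)))
  [7] S(add(add(SSZ, SZ), mul(SZ, add(SSZ, SZ))))
  [8] S(add(S(add(SZ, SZ)), mul(SZ, add(SSZ, SZ))))
  [9] S(S(add(add(SZ, SZ), mul(SZ, add(SSZ, SZ)))))
  [10] S(S(add(S(add(Z, SZ)), mul(SZ, add(SSZ, SZ)))))
  [11] S(S(S(add(add(Z, SZ), mul(SZ, add(SSZ, SZ))))))
  [12] S(S(S(add(SZ, mul(SZ, add(SSZ, SZ))))))
  [13] S(S(S(S(add(Z, mul(SZ, add(SSZ, SZ)))))))
  [14] S(S(S(S(mul(SZ, add(SSZ, SZ))))))
  [15] S(S(S(S(add(add(SSZ, SZ), mul(Z, add(SSZ, SZ)))))))
  [16] S(S(S(S(add(S(add(SZ, SZ)), mul(Z, add(SSZ, SZ)))))))
  [17] S(S(S(S(S(add(add(SZ, SZ), mul(Z, add(SSZ, SZ))))))))
  [18] S(S(S(S(S(add(S(add(Z, SZ)), mul(Z, add(SSZ, SZ))))))))
  [19] S(S(S(S(S(S(add(add(Z, SZ), mul(Z, add(SSZ, SZ)))))))))
  [20] S(S(S(S(S(S(add(SZ, mul(Z, add(SSZ, SZ)))))))))
  [21] S(S(S(S(S(S(S(add(Z, mul(Z, add(SSZ, SZ))))))))))
  [22] S(S(S(S(S(S(S(mul(Z, add(SSZ, SZ)))))))))
  [23] S^7(Z)

Term B:
  start: mul(add(SSSZ, Z), SZ)
  [1] mul(S(add(SSZ, Z)), SZ)
  [2] add(SZ, mul(add(SSZ, Z), SZ))
  [3] S(add(Z, mul(add(SSZ, Z), SZ)))
  [4] S(mul(add(SSZ, Z), SZ))
  [5] S(mul(S(add(SZ, Z)), SZ))
  [6] S(add(SZ, mul(add(SZ, Z), SZ)))
  [7] S(S(add(Z, mul(add(SZ, Z), SZ))))
  [8] S(S(mul(add(SZ, Z), SZ)))
  [9] S(S(mul(S(add(Z, Z)), SZ)))
  [10] S(S(add(SZ, mul(add(Z, Z), SZ))))
  [11] S(S(S(add(Z, mul(add(Z, Z), SZ)))))
  [12] S(S(S(mul(add(Z, Z), SZ))))
  [13] S(S(S(mul(Z, SZ))))
  [14] SSSZ

Answer: DIFFERENT — A ⇓ S^7(Z), B ⇓ SSSZ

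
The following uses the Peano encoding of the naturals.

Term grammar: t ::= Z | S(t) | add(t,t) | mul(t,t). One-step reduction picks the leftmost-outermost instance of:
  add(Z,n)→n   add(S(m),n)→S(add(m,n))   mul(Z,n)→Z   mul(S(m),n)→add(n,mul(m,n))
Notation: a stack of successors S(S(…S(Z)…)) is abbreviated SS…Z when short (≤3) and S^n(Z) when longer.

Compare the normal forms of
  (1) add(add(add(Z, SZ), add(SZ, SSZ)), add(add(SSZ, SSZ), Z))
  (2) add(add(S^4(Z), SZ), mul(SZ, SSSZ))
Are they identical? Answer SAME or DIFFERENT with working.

Answer: SAME — A ⇓ S^8(Z), B ⇓ S^8(Z)

Working:
Term A:
  start: add(add(add(Z, SZ), add(SZ, SSZ)), add(add(SSZ, SSZ), Z))
  step 1: add(add(SZ, add(SZ, SSZ)), add(add(SSZ, SSZ), Z))
  step 2: add(S(add(Z, add(SZ, SSZ))), add(add(SSZ, SSZ), Z))
  step 3: S(add(add(Z, add(SZ, SSZ)), add(add(SSZ, SSZ), Z)))
  step 4: S(add(add(SZ, SSZ), add(add(SSZ, SSZ), Z)))
  step 5: S(add(S(add(Z, SSZ)), add(add(SSZ, SSZ), Z)))
  step 6: S(S(add(add(Z, SSZ), add(add(SSZ, SSZ), Z))))
  step 7: S(S(add(SSZ, add(add(SSZ, SSZ), Z))))
  step 8: S(S(S(add(SZ, add(add(SSZ, SSZ), Z)))))
  step 9: S(S(S(S(add(Z, add(add(SSZ, SSZ), Z))))))
  step 10: S(S(S(S(add(add(SSZ, SSZ), Z)))))
  step 11: S(S(S(S(add(S(add(SZ, SSZ)), Z)))))
  step 12: S(S(S(S(S(add(add(SZ, SSZ), Z))))))
  step 13: S(S(S(S(S(add(S(add(Z, SSZ)), Z))))))
  step 14: S(S(S(S(S(S(add(add(Z, SSZ), Z)))))))
  step 15: S(S(S(S(S(S(add(SSZ, Z)))))))
  step 16: S(S(S(S(S(S(S(add(SZ, Z))))))))
  step 17: S(S(S(S(S(S(S(S(add(Z, Z)))))))))
  step 18: S^8(Z)

Term B:
  start: add(add(S^4(Z), SZ), mul(SZ, SSSZ))
  step 1: add(S(add(SSSZ, SZ)), mul(SZ, SSSZ))
  step 2: S(add(add(SSSZ, SZ), mul(SZ, SSSZ)))
  step 3: S(add(S(add(SSZ, SZ)), mul(SZ, SSSZ)))
  step 4: S(S(add(add(SSZ, SZ), mul(SZ, SSSZ))))
  step 5: S(S(add(S(add(SZ, SZ)), mul(SZ, SSSZ))))
  step 6: S(S(S(add(add(SZ, SZ), mul(SZ, SSSZ)))))
  step 7: S(S(S(add(S(add(Z, SZ)), mul(SZ, SSSZ)))))
  step 8: S(S(S(S(add(add(Z, SZ), mul(SZ, SSSZ))))))
  step 9: S(S(S(S(add(SZ, mul(SZ, SSSZ))))))
  step 10: S(S(S(S(S(add(Z, mul(SZ, SSSZ)))))))
  step 11: S(S(S(S(S(mul(SZ, SSSZ))))))
  step 12: S(S(S(S(S(add(SSSZ, mul(Z, SSSZ)))))))
  step 13: S(S(S(S(S(S(add(SSZ, mul(Z, SSSZ))))))))
  step 14: S(S(S(S(S(S(S(add(SZ, mul(Z, SSSZ)))))))))
  step 15: S(S(S(S(S(S(S(S(add(Z, mul(Z, SSSZ))))))))))
  step 16: S(S(S(S(S(S(S(S(mul(Z, SSSZ)))))))))
  step 17: S^8(Z)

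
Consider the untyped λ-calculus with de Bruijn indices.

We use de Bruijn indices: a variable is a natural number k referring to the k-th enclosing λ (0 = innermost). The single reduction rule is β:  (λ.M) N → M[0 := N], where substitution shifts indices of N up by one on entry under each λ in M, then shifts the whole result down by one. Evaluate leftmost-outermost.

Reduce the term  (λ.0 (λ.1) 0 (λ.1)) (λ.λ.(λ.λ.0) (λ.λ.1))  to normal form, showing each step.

Answer: normal form = λ.λ.λ.λ.0  (in 6 steps)

Derivation:
  start: (λ.0 (λ.1) 0 (λ.1)) (λ.λ.(λ.λ.0) (λ.λ.1))
  →1  (λ.λ.(λ.λ.0) (λ.λ.1)) (λ.λ.λ.(λ.λ.0) (λ.λ.1)) (λ.λ.(λ.λ.0) (λ.λ.1)) (λ.λ.λ.(λ.λ.0) (λ.λ.1))
  →2  (λ.(λ.λ.0) (λ.λ.1)) (λ.λ.(λ.λ.0) (λ.λ.1)) (λ.λ.λ.(λ.λ.0) (λ.λ.1))
  →3  (λ.λ.0) (λ.λ.1) (λ.λ.λ.(λ.λ.0) (λ.λ.1))
  →4  (λ.0) (λ.λ.λ.(λ.λ.0) (λ.λ.1))
  →5  λ.λ.λ.(λ.λ.0) (λ.λ.1)
  →6  λ.λ.λ.λ.0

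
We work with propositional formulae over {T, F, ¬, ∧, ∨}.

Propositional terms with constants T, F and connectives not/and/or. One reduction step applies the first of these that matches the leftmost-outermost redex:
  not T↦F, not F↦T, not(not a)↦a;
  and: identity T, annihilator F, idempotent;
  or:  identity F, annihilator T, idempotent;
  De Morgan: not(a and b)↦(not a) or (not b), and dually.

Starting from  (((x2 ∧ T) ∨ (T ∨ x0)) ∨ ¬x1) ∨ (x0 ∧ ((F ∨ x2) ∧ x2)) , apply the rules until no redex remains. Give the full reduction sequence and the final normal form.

  start: (((x2 ∧ T) ∨ (T ∨ x0)) ∨ ¬x1) ∨ (x0 ∧ ((F ∨ x2) ∧ x2))
  →1  ((x2 ∨ (T ∨ x0)) ∨ ¬x1) ∨ (x0 ∧ ((F ∨ x2) ∧ x2))
  →2  ((x2 ∨ T) ∨ ¬x1) ∨ (x0 ∧ ((F ∨ x2) ∧ x2))
  →3  (T ∨ ¬x1) ∨ (x0 ∧ ((F ∨ x2) ∧ x2))
  →4  T ∨ (x0 ∧ ((F ∨ x2) ∧ x2))
  →5  T

Answer: normal form = T  (in 5 steps)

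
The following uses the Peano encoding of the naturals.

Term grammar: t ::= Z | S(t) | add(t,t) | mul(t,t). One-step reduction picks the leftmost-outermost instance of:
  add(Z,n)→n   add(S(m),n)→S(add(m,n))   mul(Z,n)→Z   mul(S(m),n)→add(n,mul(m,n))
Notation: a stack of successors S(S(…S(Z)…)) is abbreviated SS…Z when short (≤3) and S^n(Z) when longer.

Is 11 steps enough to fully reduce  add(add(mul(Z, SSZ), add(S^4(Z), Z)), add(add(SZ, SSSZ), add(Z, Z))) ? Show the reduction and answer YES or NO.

  start: add(add(mul(Z, SSZ), add(S^4(Z), Z)), add(add(SZ, SSSZ), add(Z, Z)))
  →1  add(add(Z, add(S^4(Z), Z)), add(add(SZ, SSSZ), add(Z, Z)))
  →2  add(add(S^4(Z), Z), add(add(SZ, SSSZ), add(Z, Z)))
  →3  add(S(add(SSSZ, Z)), add(add(SZ, SSSZ), add(Z, Z)))
  →4  S(add(add(SSSZ, Z), add(add(SZ, SSSZ), add(Z, Z))))
  →5  S(add(S(add(SSZ, Z)), add(add(SZ, SSSZ), add(Z, Z))))
  →6  S(S(add(add(SSZ, Z), add(add(SZ, SSSZ), add(Z, Z)))))
  →7  S(S(add(S(add(SZ, Z)), add(add(SZ, SSSZ), add(Z, Z)))))
  →8  S(S(S(add(add(SZ, Z), add(add(SZ, SSSZ), add(Z, Z))))))
  →9  S(S(S(add(S(add(Z, Z)), add(add(SZ, SSSZ), add(Z, Z))))))
  →10  S(S(S(S(add(add(Z, Z), add(add(SZ, SSSZ), add(Z, Z)))))))
  →11  S(S(S(S(add(Z, add(add(SZ, SSSZ), add(Z, Z)))))))

Answer: NO — after 11 steps the term is S(S(S(S(add(Z, add(add(SZ, SSSZ), add(Z, Z))))))), not yet normal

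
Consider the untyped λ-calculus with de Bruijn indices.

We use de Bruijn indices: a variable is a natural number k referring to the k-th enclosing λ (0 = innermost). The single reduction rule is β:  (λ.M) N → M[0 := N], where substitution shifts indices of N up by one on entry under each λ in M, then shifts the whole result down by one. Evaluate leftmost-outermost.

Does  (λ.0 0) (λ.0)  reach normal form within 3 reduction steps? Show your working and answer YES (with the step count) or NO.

  start: (λ.0 0) (λ.0)
  →1  (λ.0) (λ.0)
  →2  λ.0

Answer: YES — reaches normal form λ.0 in 2 ≤ 3 steps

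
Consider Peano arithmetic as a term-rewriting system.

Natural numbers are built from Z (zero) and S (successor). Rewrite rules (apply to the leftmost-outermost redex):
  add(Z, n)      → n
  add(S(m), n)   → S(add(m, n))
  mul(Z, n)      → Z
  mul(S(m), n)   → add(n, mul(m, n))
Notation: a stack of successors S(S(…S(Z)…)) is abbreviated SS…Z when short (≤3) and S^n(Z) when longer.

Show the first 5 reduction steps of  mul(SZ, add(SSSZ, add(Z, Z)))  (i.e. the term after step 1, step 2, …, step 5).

Answer: after 5 steps: S(S(add(add(SZ, add(Z, Z)), mul(Z, add(SSSZ, add(Z, Z))))))

Working:
  start: mul(SZ, add(SSSZ, add(Z, Z)))
  [1] add(add(SSSZ, add(Z, Z)), mul(Z, add(SSSZ, add(Z, Z))))
  [2] add(S(add(SSZ, add(Z, Z))), mul(Z, add(SSSZ, add(Z, Z))))
  [3] S(add(add(SSZ, add(Z, Z)), mul(Z, add(SSSZ, add(Z, Z)))))
  [4] S(add(S(add(SZ, add(Z, Z))), mul(Z, add(SSSZ, add(Z, Z)))))
  [5] S(S(add(add(SZ, add(Z, Z)), mul(Z, add(SSSZ, add(Z, Z))))))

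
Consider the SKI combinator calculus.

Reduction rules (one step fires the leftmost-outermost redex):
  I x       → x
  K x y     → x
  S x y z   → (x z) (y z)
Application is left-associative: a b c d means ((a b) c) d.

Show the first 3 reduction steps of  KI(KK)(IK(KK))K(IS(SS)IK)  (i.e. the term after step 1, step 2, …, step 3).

  start: KI(KK)(IK(KK))K(IS(SS)IK)
  →1  I(IK(KK))K(IS(SS)IK)
  →2  IK(KK)K(IS(SS)IK)
  →3  K(KK)K(IS(SS)IK)

Answer: after 3 steps: K(KK)K(IS(SS)IK)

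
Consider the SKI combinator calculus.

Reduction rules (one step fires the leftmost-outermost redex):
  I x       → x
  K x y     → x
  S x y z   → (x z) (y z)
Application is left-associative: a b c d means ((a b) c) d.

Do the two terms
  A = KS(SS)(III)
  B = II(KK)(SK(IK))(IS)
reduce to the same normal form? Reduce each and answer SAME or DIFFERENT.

Answer: DIFFERENT — A ⇓ SI, B ⇓ KS

Working:
Term A:
  start: KS(SS)(III)
  →1  S(III)
  →2  S(II)
  →3  SI

Term B:
  start: II(KK)(SK(IK))(IS)
  →1  I(KK)(SK(IK))(IS)
  →2  KK(SK(IK))(IS)
  →3  K(IS)
  →4  KS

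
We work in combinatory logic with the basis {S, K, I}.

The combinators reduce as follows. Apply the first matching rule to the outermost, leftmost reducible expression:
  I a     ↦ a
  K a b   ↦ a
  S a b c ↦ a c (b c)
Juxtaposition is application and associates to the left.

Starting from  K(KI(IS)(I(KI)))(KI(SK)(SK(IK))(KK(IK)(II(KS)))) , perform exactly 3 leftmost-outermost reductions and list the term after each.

Answer: after 3 steps: I(KI)

Derivation:
  start: K(KI(IS)(I(KI)))(KI(SK)(SK(IK))(KK(IK)(II(KS))))
  step 1: KI(IS)(I(KI))
  step 2: I(I(KI))
  step 3: I(KI)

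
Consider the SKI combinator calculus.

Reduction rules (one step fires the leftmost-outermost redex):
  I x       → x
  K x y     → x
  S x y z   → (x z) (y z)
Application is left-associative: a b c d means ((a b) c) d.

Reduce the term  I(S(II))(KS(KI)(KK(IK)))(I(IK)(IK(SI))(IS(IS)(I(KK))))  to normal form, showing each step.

Answer: normal form = SI  (in 9 steps)

Working:
  start: I(S(II))(KS(KI)(KK(IK)))(I(IK)(IK(SI))(IS(IS)(I(KK))))
  →1  S(II)(KS(KI)(KK(IK)))(I(IK)(IK(SI))(IS(IS)(I(KK))))
  →2  II(I(IK)(IK(SI))(IS(IS)(I(KK))))(KS(KI)(KK(IK))(I(IK)(IK(SI))(IS(IS)(I(KK)))))
  →3  I(I(IK)(IK(SI))(IS(IS)(I(KK))))(KS(KI)(KK(IK))(I(IK)(IK(SI))(IS(IS)(I(KK)))))
  →4  I(IK)(IK(SI))(IS(IS)(I(KK)))(KS(KI)(KK(IK))(I(IK)(IK(SI))(IS(IS)(I(KK)))))
  →5  IK(IK(SI))(IS(IS)(I(KK)))(KS(KI)(KK(IK))(I(IK)(IK(SI))(IS(IS)(I(KK)))))
  →6  K(IK(SI))(IS(IS)(I(KK)))(KS(KI)(KK(IK))(I(IK)(IK(SI))(IS(IS)(I(KK)))))
  →7  IK(SI)(KS(KI)(KK(IK))(I(IK)(IK(SI))(IS(IS)(I(KK)))))
  →8  K(SI)(KS(KI)(KK(IK))(I(IK)(IK(SI))(IS(IS)(I(KK)))))
  →9  SI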